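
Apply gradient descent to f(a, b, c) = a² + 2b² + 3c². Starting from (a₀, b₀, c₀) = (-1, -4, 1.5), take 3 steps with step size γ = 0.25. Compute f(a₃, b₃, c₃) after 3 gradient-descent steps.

∇f = (2a, 4b, 6c)
(a₁, b₁, c₁) = (-1, -4, 1.5) − 0.25·(-2, -16, 9) = (-0.5, 0, -0.75)
(a₂, b₂, c₂) = (-0.5, 0, -0.75) − 0.25·(-1, 0, -4.5) = (-0.25, 0, 0.375)
(a₃, b₃, c₃) = (-0.25, 0, 0.375) − 0.25·(-0.5, 0, 2.25) = (-0.125, 0, -0.1875)
f(-0.125, 0, -0.1875) = 0.12109375

0.12109375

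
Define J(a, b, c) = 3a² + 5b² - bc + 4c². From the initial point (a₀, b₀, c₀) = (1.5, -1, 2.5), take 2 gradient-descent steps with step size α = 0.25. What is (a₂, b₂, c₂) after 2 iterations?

(0.375, -3.875, 3.28125)

∇J = (6a, 10b - c, -b + 8c)
(a₁, b₁, c₁) = (1.5, -1, 2.5) − 0.25·(9, -12.5, 21) = (-0.75, 2.125, -2.75)
(a₂, b₂, c₂) = (-0.75, 2.125, -2.75) − 0.25·(-4.5, 24, -24.125) = (0.375, -3.875, 3.28125)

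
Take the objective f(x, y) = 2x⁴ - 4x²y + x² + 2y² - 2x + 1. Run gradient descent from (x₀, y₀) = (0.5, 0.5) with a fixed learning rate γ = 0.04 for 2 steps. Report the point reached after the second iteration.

∇f = (8x³ - 8xy + 2x - 2, -4x² + 4y)
(x₁, y₁) = (0.5, 0.5) − 0.04·(-2, 1) = (0.58, 0.46)
(x₂, y₂) = (0.58, 0.46) − 0.04·(-1.413504, 0.4944) = (0.63654016, 0.440224)

(0.63654016, 0.440224)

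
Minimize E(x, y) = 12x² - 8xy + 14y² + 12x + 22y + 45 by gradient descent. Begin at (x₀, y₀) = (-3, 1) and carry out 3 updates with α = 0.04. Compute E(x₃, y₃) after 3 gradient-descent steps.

29.033970061312

∇E = (24x - 8y + 12, -8x + 28y + 22)
Step 1: at (-3, 1), ∇E = (-68, 74) → (-3, 1) − 0.04·(-68, 74) = (-0.28, -1.96)
Step 2: at (-0.28, -1.96), ∇E = (20.96, -30.64) → (-0.28, -1.96) − 0.04·(20.96, -30.64) = (-1.1184, -0.7344)
Step 3: at (-1.1184, -0.7344), ∇E = (-8.9664, 10.384) → (-1.1184, -0.7344) − 0.04·(-8.9664, 10.384) = (-0.759744, -1.14976)
E(-0.759744, -1.14976) = 29.033970061312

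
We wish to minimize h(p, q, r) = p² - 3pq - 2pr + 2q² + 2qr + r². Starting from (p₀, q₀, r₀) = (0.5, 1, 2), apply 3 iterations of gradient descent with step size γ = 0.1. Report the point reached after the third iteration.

∇h = (2p - 3q - 2r, -3p + 4q + 2r, -2p + 2q + 2r)
Step 1: at (0.5, 1, 2), ∇h = (-6, 6.5, 5) → (0.5, 1, 2) − 0.1·(-6, 6.5, 5) = (1.1, 0.35, 1.5)
Step 2: at (1.1, 0.35, 1.5), ∇h = (-1.85, 1.1, 1.5) → (1.1, 0.35, 1.5) − 0.1·(-1.85, 1.1, 1.5) = (1.285, 0.24, 1.35)
Step 3: at (1.285, 0.24, 1.35), ∇h = (-0.85, -0.195, 0.61) → (1.285, 0.24, 1.35) − 0.1·(-0.85, -0.195, 0.61) = (1.37, 0.2595, 1.289)

(1.37, 0.2595, 1.289)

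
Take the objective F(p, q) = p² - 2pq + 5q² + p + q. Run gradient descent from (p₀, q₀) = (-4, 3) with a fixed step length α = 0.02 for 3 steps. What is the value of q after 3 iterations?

1.124256

∇F = (2p - 2q + 1, -2p + 10q + 1)
(p₁, q₁) = (-4, 3) − 0.02·(-13, 39) = (-3.74, 2.22)
(p₂, q₂) = (-3.74, 2.22) − 0.02·(-10.92, 30.68) = (-3.5216, 1.6064)
(p₃, q₃) = (-3.5216, 1.6064) − 0.02·(-9.256, 24.1072) = (-3.33648, 1.124256)
q = 1.124256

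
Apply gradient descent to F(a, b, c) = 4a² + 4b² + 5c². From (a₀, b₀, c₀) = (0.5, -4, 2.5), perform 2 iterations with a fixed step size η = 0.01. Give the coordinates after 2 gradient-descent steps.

(0.4232, -3.3856, 2.025)

∇F = (8a, 8b, 10c)
Step 1: at (0.5, -4, 2.5), ∇F = (4, -32, 25) → (0.5, -4, 2.5) − 0.01·(4, -32, 25) = (0.46, -3.68, 2.25)
Step 2: at (0.46, -3.68, 2.25), ∇F = (3.68, -29.44, 22.5) → (0.46, -3.68, 2.25) − 0.01·(3.68, -29.44, 22.5) = (0.4232, -3.3856, 2.025)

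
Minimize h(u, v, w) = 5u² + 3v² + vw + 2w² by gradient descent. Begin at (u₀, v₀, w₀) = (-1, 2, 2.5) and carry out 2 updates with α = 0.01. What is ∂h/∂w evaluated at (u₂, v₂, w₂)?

10.7849

∇h = (10u, 6v + w, v + 4w)
Step 1: at (-1, 2, 2.5), ∇h = (-10, 14.5, 12) → (-1, 2, 2.5) − 0.01·(-10, 14.5, 12) = (-0.9, 1.855, 2.38)
Step 2: at (-0.9, 1.855, 2.38), ∇h = (-9, 13.51, 11.375) → (-0.9, 1.855, 2.38) − 0.01·(-9, 13.51, 11.375) = (-0.81, 1.7199, 2.26625)
∂h/∂w at (-0.81, 1.7199, 2.26625) = 10.7849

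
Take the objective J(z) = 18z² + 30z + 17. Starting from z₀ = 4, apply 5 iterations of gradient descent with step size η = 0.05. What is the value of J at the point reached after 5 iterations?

49.6508436992

J′(z) = 36z + 30
Step 1: J′(4) = 174; z₁ = 4 − 0.05·174 = -4.7
Step 2: J′(-4.7) = -139.2; z₂ = -4.7 − 0.05·(-139.2) = 2.26
Step 3: J′(2.26) = 111.36; z₃ = 2.26 − 0.05·111.36 = -3.308
Step 4: J′(-3.308) = -89.088; z₄ = -3.308 − 0.05·(-89.088) = 1.1464
Step 5: J′(1.1464) = 71.2704; z₅ = 1.1464 − 0.05·71.2704 = -2.41712
J(-2.41712) = 49.6508436992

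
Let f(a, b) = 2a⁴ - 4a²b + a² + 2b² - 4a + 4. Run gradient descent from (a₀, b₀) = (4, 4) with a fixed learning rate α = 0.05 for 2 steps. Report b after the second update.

∇f = (8a³ - 8ab + 2a - 4, -4a² + 4b)
Step 1: at (4, 4), ∇f = (388, -48) → (4, 4) − 0.05·(388, -48) = (-15.4, 6.4)
Step 2: at (-15.4, 6.4), ∇f = (-28464.432, -923.04) → (-15.4, 6.4) − 0.05·(-28464.432, -923.04) = (1407.8216, 52.552)
b = 52.552

52.552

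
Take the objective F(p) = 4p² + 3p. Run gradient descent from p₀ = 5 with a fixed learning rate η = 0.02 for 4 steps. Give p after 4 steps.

F′(p) = 8p + 3
p₁ = 5 − 0.02·43 = 4.14
p₂ = 4.14 − 0.02·36.12 = 3.4176
p₃ = 3.4176 − 0.02·30.3408 = 2.810784
p₄ = 2.810784 − 0.02·25.486272 = 2.30105856

2.30105856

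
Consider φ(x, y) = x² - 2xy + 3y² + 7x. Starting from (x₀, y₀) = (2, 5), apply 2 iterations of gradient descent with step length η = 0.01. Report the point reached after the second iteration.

∇φ = (2x - 2y + 7, -2x + 6y)
(x₁, y₁) = (2, 5) − 0.01·(1, 26) = (1.99, 4.74)
(x₂, y₂) = (1.99, 4.74) − 0.01·(1.5, 24.46) = (1.975, 4.4954)

(1.975, 4.4954)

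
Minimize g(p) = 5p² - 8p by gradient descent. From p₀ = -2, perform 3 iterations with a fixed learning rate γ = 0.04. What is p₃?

0.1952

g′(p) = 10p - 8
Step 1: g′(-2) = -28; p₁ = -2 − 0.04·(-28) = -0.88
Step 2: g′(-0.88) = -16.8; p₂ = -0.88 − 0.04·(-16.8) = -0.208
Step 3: g′(-0.208) = -10.08; p₃ = -0.208 − 0.04·(-10.08) = 0.1952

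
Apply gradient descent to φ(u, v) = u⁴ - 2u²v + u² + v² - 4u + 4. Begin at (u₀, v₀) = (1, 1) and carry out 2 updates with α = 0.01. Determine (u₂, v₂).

∇φ = (4u³ - 4uv + 2u - 4, -2u² + 2v)
(u₁, v₁) = (1, 1) − 0.01·(-2, 0) = (1.02, 1)
(u₂, v₂) = (1.02, 1) − 0.01·(-1.795168, -0.0808) = (1.03795168, 1.000808)

(1.03795168, 1.000808)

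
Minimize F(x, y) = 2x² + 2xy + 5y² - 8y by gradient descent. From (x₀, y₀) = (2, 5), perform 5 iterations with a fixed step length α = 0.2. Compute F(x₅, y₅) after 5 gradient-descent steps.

355.033924096

∇F = (4x + 2y, 2x + 10y - 8)
(x₁, y₁) = (2, 5) − 0.2·(18, 46) = (-1.6, -4.2)
(x₂, y₂) = (-1.6, -4.2) − 0.2·(-14.8, -53.2) = (1.36, 6.44)
(x₃, y₃) = (1.36, 6.44) − 0.2·(18.32, 59.12) = (-2.304, -5.384)
(x₄, y₄) = (-2.304, -5.384) − 0.2·(-19.984, -66.448) = (1.6928, 7.9056)
(x₅, y₅) = (1.6928, 7.9056) − 0.2·(22.5824, 74.4416) = (-2.82368, -6.98272)
F(-2.82368, -6.98272) = 355.033924096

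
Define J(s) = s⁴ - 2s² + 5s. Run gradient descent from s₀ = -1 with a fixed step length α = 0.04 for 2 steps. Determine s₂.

-1.31552

J′(s) = 4s³ - 4s + 5
s₁ = -1 − 0.04·5 = -1.2
s₂ = -1.2 − 0.04·2.888 = -1.31552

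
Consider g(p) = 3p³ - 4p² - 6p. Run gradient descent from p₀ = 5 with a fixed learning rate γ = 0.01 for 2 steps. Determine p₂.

g′(p) = 9p² - 8p - 6
p₁ = 5 − 0.01·179 = 3.21
p₂ = 3.21 − 0.01·61.0569 = 2.599431

2.599431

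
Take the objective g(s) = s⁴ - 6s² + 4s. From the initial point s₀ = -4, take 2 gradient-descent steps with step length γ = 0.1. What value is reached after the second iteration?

-1728.6976

g′(s) = 4s³ - 12s + 4
Step 1: g′(-4) = -204; s₁ = -4 − 0.1·(-204) = 16.4
Step 2: g′(16.4) = 17450.976; s₂ = 16.4 − 0.1·17450.976 = -1728.6976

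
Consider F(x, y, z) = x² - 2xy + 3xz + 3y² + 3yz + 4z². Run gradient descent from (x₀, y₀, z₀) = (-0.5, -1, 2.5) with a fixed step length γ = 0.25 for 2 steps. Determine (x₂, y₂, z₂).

∇F = (2x - 2y + 3z, -2x + 6y + 3z, 3x + 3y + 8z)
Step 1: at (-0.5, -1, 2.5), ∇F = (8.5, 2.5, 15.5) → (-0.5, -1, 2.5) − 0.25·(8.5, 2.5, 15.5) = (-2.625, -1.625, -1.375)
Step 2: at (-2.625, -1.625, -1.375), ∇F = (-6.125, -8.625, -23.75) → (-2.625, -1.625, -1.375) − 0.25·(-6.125, -8.625, -23.75) = (-1.09375, 0.53125, 4.5625)

(-1.09375, 0.53125, 4.5625)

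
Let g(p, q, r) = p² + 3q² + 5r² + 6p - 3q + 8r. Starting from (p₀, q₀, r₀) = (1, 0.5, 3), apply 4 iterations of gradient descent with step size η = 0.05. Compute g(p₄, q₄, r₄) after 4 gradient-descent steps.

-5.78049339

∇g = (2p + 6, 6q - 3, 10r + 8)
Step 1: at (1, 0.5, 3), ∇g = (8, 0, 38) → (1, 0.5, 3) − 0.05·(8, 0, 38) = (0.6, 0.5, 1.1)
Step 2: at (0.6, 0.5, 1.1), ∇g = (7.2, 0, 19) → (0.6, 0.5, 1.1) − 0.05·(7.2, 0, 19) = (0.24, 0.5, 0.15)
Step 3: at (0.24, 0.5, 0.15), ∇g = (6.48, 0, 9.5) → (0.24, 0.5, 0.15) − 0.05·(6.48, 0, 9.5) = (-0.084, 0.5, -0.325)
Step 4: at (-0.084, 0.5, -0.325), ∇g = (5.832, 0, 4.75) → (-0.084, 0.5, -0.325) − 0.05·(5.832, 0, 4.75) = (-0.3756, 0.5, -0.5625)
g(-0.3756, 0.5, -0.5625) = -5.78049339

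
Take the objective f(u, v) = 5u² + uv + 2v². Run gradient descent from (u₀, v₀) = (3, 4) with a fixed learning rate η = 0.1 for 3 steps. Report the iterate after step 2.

∇f = (10u + v, u + 4v)
Step 1: at (3, 4), ∇f = (34, 19) → (3, 4) − 0.1·(34, 19) = (-0.4, 2.1)
Step 2: at (-0.4, 2.1), ∇f = (-1.9, 8) → (-0.4, 2.1) − 0.1·(-1.9, 8) = (-0.21, 1.3)

(-0.21, 1.3)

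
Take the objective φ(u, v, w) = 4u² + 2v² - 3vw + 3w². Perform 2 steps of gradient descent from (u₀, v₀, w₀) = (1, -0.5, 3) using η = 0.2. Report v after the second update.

∇φ = (8u, 4v - 3w, -3v + 6w)
Step 1: at (1, -0.5, 3), ∇φ = (8, -11, 19.5) → (1, -0.5, 3) − 0.2·(8, -11, 19.5) = (-0.6, 1.7, -0.9)
Step 2: at (-0.6, 1.7, -0.9), ∇φ = (-4.8, 9.5, -10.5) → (-0.6, 1.7, -0.9) − 0.2·(-4.8, 9.5, -10.5) = (0.36, -0.2, 1.2)
v = -0.2

-0.2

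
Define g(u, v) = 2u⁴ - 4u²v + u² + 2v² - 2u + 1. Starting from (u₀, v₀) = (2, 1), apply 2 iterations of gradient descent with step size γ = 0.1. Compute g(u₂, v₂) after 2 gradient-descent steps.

75797.16175872

∇g = (8u³ - 8uv + 2u - 2, -4u² + 4v)
(u₁, v₁) = (2, 1) − 0.1·(50, -12) = (-3, 2.2)
(u₂, v₂) = (-3, 2.2) − 0.1·(-171.2, -27.2) = (14.12, 4.92)
g(14.12, 4.92) = 75797.16175872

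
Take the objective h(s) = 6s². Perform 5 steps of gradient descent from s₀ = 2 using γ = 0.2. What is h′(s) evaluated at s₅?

h′(s) = 12s
s₁ = 2 − 0.2·24 = -2.8
s₂ = -2.8 − 0.2·(-33.6) = 3.92
s₃ = 3.92 − 0.2·47.04 = -5.488
s₄ = -5.488 − 0.2·(-65.856) = 7.6832
s₅ = 7.6832 − 0.2·92.1984 = -10.75648
h′(s) at (-10.75648) = -129.07776

-129.07776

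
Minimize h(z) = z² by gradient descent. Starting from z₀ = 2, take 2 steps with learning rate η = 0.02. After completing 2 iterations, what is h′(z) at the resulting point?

h′(z) = 2z
Step 1: h′(2) = 4; z₁ = 2 − 0.02·4 = 1.92
Step 2: h′(1.92) = 3.84; z₂ = 1.92 − 0.02·3.84 = 1.8432
h′(z) at (1.8432) = 3.6864

3.6864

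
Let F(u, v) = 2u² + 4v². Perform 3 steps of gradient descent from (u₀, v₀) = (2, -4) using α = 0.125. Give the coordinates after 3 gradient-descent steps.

∇F = (4u, 8v)
(u₁, v₁) = (2, -4) − 0.125·(8, -32) = (1, 0)
(u₂, v₂) = (1, 0) − 0.125·(4, 0) = (0.5, 0)
(u₃, v₃) = (0.5, 0) − 0.125·(2, 0) = (0.25, 0)

(0.25, 0)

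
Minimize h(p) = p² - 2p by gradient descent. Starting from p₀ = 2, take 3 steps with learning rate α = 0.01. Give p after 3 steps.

h′(p) = 2p - 2
Step 1: h′(2) = 2; p₁ = 2 − 0.01·2 = 1.98
Step 2: h′(1.98) = 1.96; p₂ = 1.98 − 0.01·1.96 = 1.9604
Step 3: h′(1.9604) = 1.9208; p₃ = 1.9604 − 0.01·1.9208 = 1.941192

1.941192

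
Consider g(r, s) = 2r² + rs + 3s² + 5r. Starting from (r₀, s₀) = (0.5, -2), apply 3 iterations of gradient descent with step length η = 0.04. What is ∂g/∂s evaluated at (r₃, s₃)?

-5.476288

∇g = (4r + s + 5, r + 6s)
Step 1: at (0.5, -2), ∇g = (5, -11.5) → (0.5, -2) − 0.04·(5, -11.5) = (0.3, -1.54)
Step 2: at (0.3, -1.54), ∇g = (4.66, -8.94) → (0.3, -1.54) − 0.04·(4.66, -8.94) = (0.1136, -1.1824)
Step 3: at (0.1136, -1.1824), ∇g = (4.272, -6.9808) → (0.1136, -1.1824) − 0.04·(4.272, -6.9808) = (-0.05728, -0.903168)
∂g/∂s at (-0.05728, -0.903168) = -5.476288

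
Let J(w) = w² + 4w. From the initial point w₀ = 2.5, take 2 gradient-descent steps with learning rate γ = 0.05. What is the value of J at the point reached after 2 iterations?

J′(w) = 2w + 4
w₁ = 2.5 − 0.05·9 = 2.05
w₂ = 2.05 − 0.05·8.1 = 1.645
J(1.645) = 9.286025

9.286025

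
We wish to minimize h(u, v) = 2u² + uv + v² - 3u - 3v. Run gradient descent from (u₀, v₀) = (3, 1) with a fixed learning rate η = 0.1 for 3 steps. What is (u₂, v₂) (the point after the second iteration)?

∇h = (4u + v - 3, u + 2v - 3)
Step 1: at (3, 1), ∇h = (10, 2) → (3, 1) − 0.1·(10, 2) = (2, 0.8)
Step 2: at (2, 0.8), ∇h = (5.8, 0.6) → (2, 0.8) − 0.1·(5.8, 0.6) = (1.42, 0.74)

(1.42, 0.74)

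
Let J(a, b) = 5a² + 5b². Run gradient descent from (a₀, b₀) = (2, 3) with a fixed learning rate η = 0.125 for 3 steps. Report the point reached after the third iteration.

(-0.03125, -0.046875)

∇J = (10a, 10b)
(a₁, b₁) = (2, 3) − 0.125·(20, 30) = (-0.5, -0.75)
(a₂, b₂) = (-0.5, -0.75) − 0.125·(-5, -7.5) = (0.125, 0.1875)
(a₃, b₃) = (0.125, 0.1875) − 0.125·(1.25, 1.875) = (-0.03125, -0.046875)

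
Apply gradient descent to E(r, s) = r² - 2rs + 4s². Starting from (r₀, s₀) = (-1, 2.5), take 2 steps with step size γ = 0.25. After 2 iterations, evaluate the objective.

54.421875

∇E = (2r - 2s, -2r + 8s)
(r₁, s₁) = (-1, 2.5) − 0.25·(-7, 22) = (0.75, -3)
(r₂, s₂) = (0.75, -3) − 0.25·(7.5, -25.5) = (-1.125, 3.375)
E(-1.125, 3.375) = 54.421875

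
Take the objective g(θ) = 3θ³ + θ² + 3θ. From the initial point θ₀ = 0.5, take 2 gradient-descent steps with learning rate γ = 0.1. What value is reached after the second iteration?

g′(θ) = 9θ² + 2θ + 3
Step 1: g′(0.5) = 6.25; θ₁ = 0.5 − 0.1·6.25 = -0.125
Step 2: g′(-0.125) = 2.890625; θ₂ = -0.125 − 0.1·2.890625 = -0.4140625

-0.4140625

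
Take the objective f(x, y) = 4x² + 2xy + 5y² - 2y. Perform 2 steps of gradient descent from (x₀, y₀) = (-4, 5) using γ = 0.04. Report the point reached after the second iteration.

∇f = (8x + 2y, 2x + 10y - 2)
(x₁, y₁) = (-4, 5) − 0.04·(-22, 40) = (-3.12, 3.4)
(x₂, y₂) = (-3.12, 3.4) − 0.04·(-18.16, 25.76) = (-2.3936, 2.3696)

(-2.3936, 2.3696)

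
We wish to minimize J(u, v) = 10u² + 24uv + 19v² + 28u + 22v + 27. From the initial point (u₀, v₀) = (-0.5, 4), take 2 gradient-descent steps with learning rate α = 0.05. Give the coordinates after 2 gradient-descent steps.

∇J = (20u + 24v + 28, 24u + 38v + 22)
Step 1: at (-0.5, 4), ∇J = (114, 162) → (-0.5, 4) − 0.05·(114, 162) = (-6.2, -4.1)
Step 2: at (-6.2, -4.1), ∇J = (-194.4, -282.6) → (-6.2, -4.1) − 0.05·(-194.4, -282.6) = (3.52, 10.03)

(3.52, 10.03)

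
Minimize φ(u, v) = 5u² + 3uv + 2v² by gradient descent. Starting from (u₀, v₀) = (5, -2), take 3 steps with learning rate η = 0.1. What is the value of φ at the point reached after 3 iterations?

∇φ = (10u + 3v, 3u + 4v)
(u₁, v₁) = (5, -2) − 0.1·(44, 7) = (0.6, -2.7)
(u₂, v₂) = (0.6, -2.7) − 0.1·(-2.1, -9) = (0.81, -1.8)
(u₃, v₃) = (0.81, -1.8) − 0.1·(2.7, -4.77) = (0.54, -1.323)
φ(0.54, -1.323) = 2.815398

2.815398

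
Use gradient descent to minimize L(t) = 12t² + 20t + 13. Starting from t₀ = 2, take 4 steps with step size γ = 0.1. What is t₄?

10.0512

L′(t) = 24t + 20
Step 1: L′(2) = 68; t₁ = 2 − 0.1·68 = -4.8
Step 2: L′(-4.8) = -95.2; t₂ = -4.8 − 0.1·(-95.2) = 4.72
Step 3: L′(4.72) = 133.28; t₃ = 4.72 − 0.1·133.28 = -8.608
Step 4: L′(-8.608) = -186.592; t₄ = -8.608 − 0.1·(-186.592) = 10.0512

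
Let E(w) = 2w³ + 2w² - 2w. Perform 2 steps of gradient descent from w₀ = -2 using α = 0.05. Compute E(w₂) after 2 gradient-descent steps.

E′(w) = 6w² + 4w - 2
Step 1: E′(-2) = 14; w₁ = -2 − 0.05·14 = -2.7
Step 2: E′(-2.7) = 30.94; w₂ = -2.7 − 0.05·30.94 = -4.247
E(-4.247) = -108.638336446

-108.638336446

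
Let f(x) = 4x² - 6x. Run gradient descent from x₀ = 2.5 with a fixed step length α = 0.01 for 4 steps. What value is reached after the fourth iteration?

f′(x) = 8x - 6
Step 1: f′(2.5) = 14; x₁ = 2.5 − 0.01·14 = 2.36
Step 2: f′(2.36) = 12.88; x₂ = 2.36 − 0.01·12.88 = 2.2312
Step 3: f′(2.2312) = 11.8496; x₃ = 2.2312 − 0.01·11.8496 = 2.112704
Step 4: f′(2.112704) = 10.901632; x₄ = 2.112704 − 0.01·10.901632 = 2.00368768

2.00368768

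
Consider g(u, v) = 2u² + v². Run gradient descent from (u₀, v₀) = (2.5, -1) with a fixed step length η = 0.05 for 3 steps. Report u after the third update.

∇g = (4u, 2v)
Step 1: at (2.5, -1), ∇g = (10, -2) → (2.5, -1) − 0.05·(10, -2) = (2, -0.9)
Step 2: at (2, -0.9), ∇g = (8, -1.8) → (2, -0.9) − 0.05·(8, -1.8) = (1.6, -0.81)
Step 3: at (1.6, -0.81), ∇g = (6.4, -1.62) → (1.6, -0.81) − 0.05·(6.4, -1.62) = (1.28, -0.729)
u = 1.28

1.28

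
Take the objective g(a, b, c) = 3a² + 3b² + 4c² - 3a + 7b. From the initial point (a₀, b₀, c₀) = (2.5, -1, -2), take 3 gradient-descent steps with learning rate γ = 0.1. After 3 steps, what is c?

-0.016

∇g = (6a - 3, 6b + 7, 8c)
(a₁, b₁, c₁) = (2.5, -1, -2) − 0.1·(12, 1, -16) = (1.3, -1.1, -0.4)
(a₂, b₂, c₂) = (1.3, -1.1, -0.4) − 0.1·(4.8, 0.4, -3.2) = (0.82, -1.14, -0.08)
(a₃, b₃, c₃) = (0.82, -1.14, -0.08) − 0.1·(1.92, 0.16, -0.64) = (0.628, -1.156, -0.016)
c = -0.016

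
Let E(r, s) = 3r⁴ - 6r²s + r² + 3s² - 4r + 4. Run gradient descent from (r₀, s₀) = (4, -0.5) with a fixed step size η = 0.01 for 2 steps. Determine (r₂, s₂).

∇E = (12r³ - 12rs + 2r - 4, -6r² + 6s)
(r₁, s₁) = (4, -0.5) − 0.01·(796, -99) = (-3.96, 0.49)
(r₂, s₂) = (-3.96, 0.49) − 0.01·(-733.824832, -91.1496) = (3.37824832, 1.401496)

(3.37824832, 1.401496)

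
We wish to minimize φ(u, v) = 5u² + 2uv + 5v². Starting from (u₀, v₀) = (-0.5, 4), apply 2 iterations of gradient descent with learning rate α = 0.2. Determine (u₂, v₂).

(2.62, 4.24)

∇φ = (10u + 2v, 2u + 10v)
Step 1: at (-0.5, 4), ∇φ = (3, 39) → (-0.5, 4) − 0.2·(3, 39) = (-1.1, -3.8)
Step 2: at (-1.1, -3.8), ∇φ = (-18.6, -40.2) → (-1.1, -3.8) − 0.2·(-18.6, -40.2) = (2.62, 4.24)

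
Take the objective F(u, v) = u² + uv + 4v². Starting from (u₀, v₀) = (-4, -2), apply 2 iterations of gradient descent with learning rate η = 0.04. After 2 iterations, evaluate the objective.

∇F = (2u + v, u + 8v)
Step 1: at (-4, -2), ∇F = (-10, -20) → (-4, -2) − 0.04·(-10, -20) = (-3.6, -1.2)
Step 2: at (-3.6, -1.2), ∇F = (-8.4, -13.2) → (-3.6, -1.2) − 0.04·(-8.4, -13.2) = (-3.264, -0.672)
F(-3.264, -0.672) = 14.65344

14.65344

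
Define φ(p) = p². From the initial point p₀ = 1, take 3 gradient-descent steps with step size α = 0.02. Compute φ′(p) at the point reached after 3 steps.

φ′(p) = 2p
Step 1: φ′(1) = 2; p₁ = 1 − 0.02·2 = 0.96
Step 2: φ′(0.96) = 1.92; p₂ = 0.96 − 0.02·1.92 = 0.9216
Step 3: φ′(0.9216) = 1.8432; p₃ = 0.9216 − 0.02·1.8432 = 0.884736
φ′(p) at (0.884736) = 1.769472

1.769472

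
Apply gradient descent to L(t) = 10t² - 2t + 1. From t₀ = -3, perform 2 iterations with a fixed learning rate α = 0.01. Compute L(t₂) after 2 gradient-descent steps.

L′(t) = 20t - 2
t₁ = -3 − 0.01·(-62) = -2.38
t₂ = -2.38 − 0.01·(-49.6) = -1.884
L(-1.884) = 40.26256

40.26256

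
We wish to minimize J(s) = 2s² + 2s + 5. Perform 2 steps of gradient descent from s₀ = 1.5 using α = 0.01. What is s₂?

1.3432

J′(s) = 4s + 2
Step 1: J′(1.5) = 8; s₁ = 1.5 − 0.01·8 = 1.42
Step 2: J′(1.42) = 7.68; s₂ = 1.42 − 0.01·7.68 = 1.3432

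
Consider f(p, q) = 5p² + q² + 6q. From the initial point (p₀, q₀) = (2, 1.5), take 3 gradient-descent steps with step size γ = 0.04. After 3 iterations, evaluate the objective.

4.211808777216

∇f = (10p, 2q + 6)
(p₁, q₁) = (2, 1.5) − 0.04·(20, 9) = (1.2, 1.14)
(p₂, q₂) = (1.2, 1.14) − 0.04·(12, 8.28) = (0.72, 0.8088)
(p₃, q₃) = (0.72, 0.8088) − 0.04·(7.2, 7.6176) = (0.432, 0.504096)
f(0.432, 0.504096) = 4.211808777216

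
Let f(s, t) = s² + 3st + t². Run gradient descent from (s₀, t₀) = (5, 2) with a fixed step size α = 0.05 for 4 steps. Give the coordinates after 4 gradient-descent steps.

(2.93068125, -0.7158375)

∇f = (2s + 3t, 3s + 2t)
(s₁, t₁) = (5, 2) − 0.05·(16, 19) = (4.2, 1.05)
(s₂, t₂) = (4.2, 1.05) − 0.05·(11.55, 14.7) = (3.6225, 0.315)
(s₃, t₃) = (3.6225, 0.315) − 0.05·(8.19, 11.4975) = (3.213, -0.259875)
(s₄, t₄) = (3.213, -0.259875) − 0.05·(5.646375, 9.11925) = (2.93068125, -0.7158375)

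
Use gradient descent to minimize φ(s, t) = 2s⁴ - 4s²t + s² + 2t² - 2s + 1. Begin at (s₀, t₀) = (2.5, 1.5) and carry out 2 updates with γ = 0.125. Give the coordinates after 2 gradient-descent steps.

(882.015625, 49.46875)

∇φ = (8s³ - 8st + 2s - 2, -4s² + 4t)
(s₁, t₁) = (2.5, 1.5) − 0.125·(98, -19) = (-9.75, 3.875)
(s₂, t₂) = (-9.75, 3.875) − 0.125·(-7134.125, -364.75) = (882.015625, 49.46875)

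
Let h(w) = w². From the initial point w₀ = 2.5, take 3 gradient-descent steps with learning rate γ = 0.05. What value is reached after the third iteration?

1.8225

h′(w) = 2w
Step 1: h′(2.5) = 5; w₁ = 2.5 − 0.05·5 = 2.25
Step 2: h′(2.25) = 4.5; w₂ = 2.25 − 0.05·4.5 = 2.025
Step 3: h′(2.025) = 4.05; w₃ = 2.025 − 0.05·4.05 = 1.8225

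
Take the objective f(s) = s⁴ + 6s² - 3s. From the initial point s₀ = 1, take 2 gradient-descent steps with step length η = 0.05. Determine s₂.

f′(s) = 4s³ + 12s - 3
s₁ = 1 − 0.05·13 = 0.35
s₂ = 0.35 − 0.05·1.3715 = 0.281425

0.281425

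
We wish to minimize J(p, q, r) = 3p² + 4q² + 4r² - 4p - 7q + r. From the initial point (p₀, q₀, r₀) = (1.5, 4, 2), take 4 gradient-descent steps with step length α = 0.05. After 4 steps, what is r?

0.1504

∇J = (6p - 4, 8q - 7, 8r + 1)
Step 1: at (1.5, 4, 2), ∇J = (5, 25, 17) → (1.5, 4, 2) − 0.05·(5, 25, 17) = (1.25, 2.75, 1.15)
Step 2: at (1.25, 2.75, 1.15), ∇J = (3.5, 15, 10.2) → (1.25, 2.75, 1.15) − 0.05·(3.5, 15, 10.2) = (1.075, 2, 0.64)
Step 3: at (1.075, 2, 0.64), ∇J = (2.45, 9, 6.12) → (1.075, 2, 0.64) − 0.05·(2.45, 9, 6.12) = (0.9525, 1.55, 0.334)
Step 4: at (0.9525, 1.55, 0.334), ∇J = (1.715, 5.4, 3.672) → (0.9525, 1.55, 0.334) − 0.05·(1.715, 5.4, 3.672) = (0.86675, 1.28, 0.1504)
r = 0.1504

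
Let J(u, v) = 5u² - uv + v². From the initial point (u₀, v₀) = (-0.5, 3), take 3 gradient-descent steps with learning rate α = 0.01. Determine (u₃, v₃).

∇J = (10u - v, -u + 2v)
Step 1: at (-0.5, 3), ∇J = (-8, 6.5) → (-0.5, 3) − 0.01·(-8, 6.5) = (-0.42, 2.935)
Step 2: at (-0.42, 2.935), ∇J = (-7.135, 6.29) → (-0.42, 2.935) − 0.01·(-7.135, 6.29) = (-0.34865, 2.8721)
Step 3: at (-0.34865, 2.8721), ∇J = (-6.3586, 6.09285) → (-0.34865, 2.8721) − 0.01·(-6.3586, 6.09285) = (-0.285064, 2.8111715)

(-0.285064, 2.8111715)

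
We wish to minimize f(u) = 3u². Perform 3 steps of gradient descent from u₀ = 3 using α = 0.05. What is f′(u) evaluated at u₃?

6.174

f′(u) = 6u
u₁ = 3 − 0.05·18 = 2.1
u₂ = 2.1 − 0.05·12.6 = 1.47
u₃ = 1.47 − 0.05·8.82 = 1.029
f′(u) at (1.029) = 6.174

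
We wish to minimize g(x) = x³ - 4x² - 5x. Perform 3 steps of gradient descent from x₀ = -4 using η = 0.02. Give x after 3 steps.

g′(x) = 3x² - 8x - 5
Step 1: g′(-4) = 75; x₁ = -4 − 0.02·75 = -5.5
Step 2: g′(-5.5) = 129.75; x₂ = -5.5 − 0.02·129.75 = -8.095
Step 3: g′(-8.095) = 256.347075; x₃ = -8.095 − 0.02·256.347075 = -13.2219415

-13.2219415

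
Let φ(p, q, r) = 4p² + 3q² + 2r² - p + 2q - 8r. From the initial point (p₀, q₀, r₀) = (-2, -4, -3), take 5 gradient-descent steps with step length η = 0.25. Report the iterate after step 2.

∇φ = (8p - 1, 6q + 2, 4r - 8)
Step 1: at (-2, -4, -3), ∇φ = (-17, -22, -20) → (-2, -4, -3) − 0.25·(-17, -22, -20) = (2.25, 1.5, 2)
Step 2: at (2.25, 1.5, 2), ∇φ = (17, 11, 0) → (2.25, 1.5, 2) − 0.25·(17, 11, 0) = (-2, -1.25, 2)

(-2, -1.25, 2)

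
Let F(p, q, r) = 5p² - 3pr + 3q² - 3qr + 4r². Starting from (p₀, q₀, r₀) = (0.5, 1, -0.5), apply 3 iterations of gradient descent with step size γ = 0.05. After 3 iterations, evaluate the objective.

0.2281090625

∇F = (10p - 3r, 6q - 3r, -3p - 3q + 8r)
(p₁, q₁, r₁) = (0.5, 1, -0.5) − 0.05·(6.5, 7.5, -8.5) = (0.175, 0.625, -0.075)
(p₂, q₂, r₂) = (0.175, 0.625, -0.075) − 0.05·(1.975, 3.975, -3) = (0.07625, 0.42625, 0.075)
(p₃, q₃, r₃) = (0.07625, 0.42625, 0.075) − 0.05·(0.5375, 2.3325, -0.9075) = (0.049375, 0.309625, 0.120375)
F(0.049375, 0.309625, 0.120375) = 0.2281090625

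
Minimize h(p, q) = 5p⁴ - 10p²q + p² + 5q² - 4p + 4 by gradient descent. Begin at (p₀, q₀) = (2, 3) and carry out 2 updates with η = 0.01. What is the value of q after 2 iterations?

3.046

∇h = (20p³ - 20pq + 2p - 4, -10p² + 10q)
Step 1: at (2, 3), ∇h = (40, -10) → (2, 3) − 0.01·(40, -10) = (1.6, 3.1)
Step 2: at (1.6, 3.1), ∇h = (-18.08, 5.4) → (1.6, 3.1) − 0.01·(-18.08, 5.4) = (1.7808, 3.046)
q = 3.046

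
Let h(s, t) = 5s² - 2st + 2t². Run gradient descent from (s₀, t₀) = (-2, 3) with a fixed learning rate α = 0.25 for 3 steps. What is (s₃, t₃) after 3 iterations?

∇h = (10s - 2t, -2s + 4t)
(s₁, t₁) = (-2, 3) − 0.25·(-26, 16) = (4.5, -1)
(s₂, t₂) = (4.5, -1) − 0.25·(47, -13) = (-7.25, 2.25)
(s₃, t₃) = (-7.25, 2.25) − 0.25·(-77, 23.5) = (12, -3.625)

(12, -3.625)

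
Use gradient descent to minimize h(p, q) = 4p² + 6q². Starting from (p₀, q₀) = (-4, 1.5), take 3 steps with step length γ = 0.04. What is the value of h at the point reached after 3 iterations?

6.5944221184

∇h = (8p, 12q)
(p₁, q₁) = (-4, 1.5) − 0.04·(-32, 18) = (-2.72, 0.78)
(p₂, q₂) = (-2.72, 0.78) − 0.04·(-21.76, 9.36) = (-1.8496, 0.4056)
(p₃, q₃) = (-1.8496, 0.4056) − 0.04·(-14.7968, 4.8672) = (-1.257728, 0.210912)
h(-1.257728, 0.210912) = 6.5944221184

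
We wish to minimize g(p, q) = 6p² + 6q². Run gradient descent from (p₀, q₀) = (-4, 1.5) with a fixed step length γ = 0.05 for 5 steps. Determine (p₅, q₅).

∇g = (12p, 12q)
Step 1: at (-4, 1.5), ∇g = (-48, 18) → (-4, 1.5) − 0.05·(-48, 18) = (-1.6, 0.6)
Step 2: at (-1.6, 0.6), ∇g = (-19.2, 7.2) → (-1.6, 0.6) − 0.05·(-19.2, 7.2) = (-0.64, 0.24)
Step 3: at (-0.64, 0.24), ∇g = (-7.68, 2.88) → (-0.64, 0.24) − 0.05·(-7.68, 2.88) = (-0.256, 0.096)
Step 4: at (-0.256, 0.096), ∇g = (-3.072, 1.152) → (-0.256, 0.096) − 0.05·(-3.072, 1.152) = (-0.1024, 0.0384)
Step 5: at (-0.1024, 0.0384), ∇g = (-1.2288, 0.4608) → (-0.1024, 0.0384) − 0.05·(-1.2288, 0.4608) = (-0.04096, 0.01536)

(-0.04096, 0.01536)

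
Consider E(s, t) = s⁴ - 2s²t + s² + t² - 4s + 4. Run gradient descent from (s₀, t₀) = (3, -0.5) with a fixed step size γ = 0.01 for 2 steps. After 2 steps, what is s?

1.57120384

∇E = (4s³ - 4st + 2s - 4, -2s² + 2t)
(s₁, t₁) = (3, -0.5) − 0.01·(116, -19) = (1.84, -0.31)
(s₂, t₂) = (1.84, -0.31) − 0.01·(26.879616, -7.3912) = (1.57120384, -0.236088)
s = 1.57120384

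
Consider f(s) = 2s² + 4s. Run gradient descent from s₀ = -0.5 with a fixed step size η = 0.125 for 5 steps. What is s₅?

f′(s) = 4s + 4
Step 1: f′(-0.5) = 2; s₁ = -0.5 − 0.125·2 = -0.75
Step 2: f′(-0.75) = 1; s₂ = -0.75 − 0.125·1 = -0.875
Step 3: f′(-0.875) = 0.5; s₃ = -0.875 − 0.125·0.5 = -0.9375
Step 4: f′(-0.9375) = 0.25; s₄ = -0.9375 − 0.125·0.25 = -0.96875
Step 5: f′(-0.96875) = 0.125; s₅ = -0.96875 − 0.125·0.125 = -0.984375

-0.984375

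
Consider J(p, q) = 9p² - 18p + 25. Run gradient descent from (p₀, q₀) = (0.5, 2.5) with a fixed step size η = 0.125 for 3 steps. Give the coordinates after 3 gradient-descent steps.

(1.9765625, 2.5)

∇J = (18p - 18, 0)
Step 1: at (0.5, 2.5), ∇J = (-9, 0) → (0.5, 2.5) − 0.125·(-9, 0) = (1.625, 2.5)
Step 2: at (1.625, 2.5), ∇J = (11.25, 0) → (1.625, 2.5) − 0.125·(11.25, 0) = (0.21875, 2.5)
Step 3: at (0.21875, 2.5), ∇J = (-14.0625, 0) → (0.21875, 2.5) − 0.125·(-14.0625, 0) = (1.9765625, 2.5)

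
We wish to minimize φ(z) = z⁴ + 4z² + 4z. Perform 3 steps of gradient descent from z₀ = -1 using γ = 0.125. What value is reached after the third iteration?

-0.4375

φ′(z) = 4z³ + 8z + 4
Step 1: φ′(-1) = -8; z₁ = -1 − 0.125·(-8) = 0
Step 2: φ′(0) = 4; z₂ = 0 − 0.125·4 = -0.5
Step 3: φ′(-0.5) = -0.5; z₃ = -0.5 − 0.125·(-0.5) = -0.4375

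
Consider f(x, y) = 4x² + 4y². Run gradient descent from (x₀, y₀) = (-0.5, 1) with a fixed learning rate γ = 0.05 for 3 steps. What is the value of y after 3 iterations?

∇f = (8x, 8y)
(x₁, y₁) = (-0.5, 1) − 0.05·(-4, 8) = (-0.3, 0.6)
(x₂, y₂) = (-0.3, 0.6) − 0.05·(-2.4, 4.8) = (-0.18, 0.36)
(x₃, y₃) = (-0.18, 0.36) − 0.05·(-1.44, 2.88) = (-0.108, 0.216)
y = 0.216

0.216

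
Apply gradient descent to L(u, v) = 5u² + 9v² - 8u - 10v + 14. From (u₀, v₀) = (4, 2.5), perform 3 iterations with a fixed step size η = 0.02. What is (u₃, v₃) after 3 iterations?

(2.4384, 1.06528)

∇L = (10u - 8, 18v - 10)
(u₁, v₁) = (4, 2.5) − 0.02·(32, 35) = (3.36, 1.8)
(u₂, v₂) = (3.36, 1.8) − 0.02·(25.6, 22.4) = (2.848, 1.352)
(u₃, v₃) = (2.848, 1.352) − 0.02·(20.48, 14.336) = (2.4384, 1.06528)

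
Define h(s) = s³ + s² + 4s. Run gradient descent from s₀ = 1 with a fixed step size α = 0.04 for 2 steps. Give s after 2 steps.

0.379648

h′(s) = 3s² + 2s + 4
Step 1: h′(1) = 9; s₁ = 1 − 0.04·9 = 0.64
Step 2: h′(0.64) = 6.5088; s₂ = 0.64 − 0.04·6.5088 = 0.379648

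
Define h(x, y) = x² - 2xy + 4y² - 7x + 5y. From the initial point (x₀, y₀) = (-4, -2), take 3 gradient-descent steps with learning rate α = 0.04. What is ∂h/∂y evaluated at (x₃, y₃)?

∇h = (2x - 2y - 7, -2x + 8y + 5)
Step 1: at (-4, -2), ∇h = (-11, -3) → (-4, -2) − 0.04·(-11, -3) = (-3.56, -1.88)
Step 2: at (-3.56, -1.88), ∇h = (-10.36, -2.92) → (-3.56, -1.88) − 0.04·(-10.36, -2.92) = (-3.1456, -1.7632)
Step 3: at (-3.1456, -1.7632), ∇h = (-9.7648, -2.8144) → (-3.1456, -1.7632) − 0.04·(-9.7648, -2.8144) = (-2.755008, -1.650624)
∂h/∂y at (-2.755008, -1.650624) = -2.694976

-2.694976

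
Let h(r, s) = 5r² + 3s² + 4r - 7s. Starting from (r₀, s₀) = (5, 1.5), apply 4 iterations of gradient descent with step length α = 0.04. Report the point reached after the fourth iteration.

(0.29984, 1.27787392)

∇h = (10r + 4, 6s - 7)
Step 1: at (5, 1.5), ∇h = (54, 2) → (5, 1.5) − 0.04·(54, 2) = (2.84, 1.42)
Step 2: at (2.84, 1.42), ∇h = (32.4, 1.52) → (2.84, 1.42) − 0.04·(32.4, 1.52) = (1.544, 1.3592)
Step 3: at (1.544, 1.3592), ∇h = (19.44, 1.1552) → (1.544, 1.3592) − 0.04·(19.44, 1.1552) = (0.7664, 1.312992)
Step 4: at (0.7664, 1.312992), ∇h = (11.664, 0.877952) → (0.7664, 1.312992) − 0.04·(11.664, 0.877952) = (0.29984, 1.27787392)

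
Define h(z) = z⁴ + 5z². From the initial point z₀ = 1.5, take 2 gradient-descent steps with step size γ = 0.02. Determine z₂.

h′(z) = 4z³ + 10z
Step 1: h′(1.5) = 28.5; z₁ = 1.5 − 0.02·28.5 = 0.93
Step 2: h′(0.93) = 12.517428; z₂ = 0.93 − 0.02·12.517428 = 0.67965144

0.67965144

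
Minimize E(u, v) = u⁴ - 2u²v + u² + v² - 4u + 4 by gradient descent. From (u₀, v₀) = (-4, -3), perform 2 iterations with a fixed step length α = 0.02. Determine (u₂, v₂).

(0.89248256, -1.935104)

∇E = (4u³ - 4uv + 2u - 4, -2u² + 2v)
(u₁, v₁) = (-4, -3) − 0.02·(-316, -38) = (2.32, -2.24)
(u₂, v₂) = (2.32, -2.24) − 0.02·(71.375872, -15.2448) = (0.89248256, -1.935104)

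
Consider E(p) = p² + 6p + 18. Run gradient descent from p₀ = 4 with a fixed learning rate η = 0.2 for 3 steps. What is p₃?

E′(p) = 2p + 6
Step 1: E′(4) = 14; p₁ = 4 − 0.2·14 = 1.2
Step 2: E′(1.2) = 8.4; p₂ = 1.2 − 0.2·8.4 = -0.48
Step 3: E′(-0.48) = 5.04; p₃ = -0.48 − 0.2·5.04 = -1.488

-1.488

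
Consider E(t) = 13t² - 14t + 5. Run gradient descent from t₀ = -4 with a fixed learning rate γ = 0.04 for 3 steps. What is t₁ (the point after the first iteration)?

E′(t) = 26t - 14
Step 1: E′(-4) = -118; t₁ = -4 − 0.04·(-118) = 0.72

0.72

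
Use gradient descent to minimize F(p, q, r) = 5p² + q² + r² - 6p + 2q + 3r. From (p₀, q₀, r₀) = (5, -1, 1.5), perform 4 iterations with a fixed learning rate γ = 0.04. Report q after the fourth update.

∇F = (10p - 6, 2q + 2, 2r + 3)
(p₁, q₁, r₁) = (5, -1, 1.5) − 0.04·(44, 0, 6) = (3.24, -1, 1.26)
(p₂, q₂, r₂) = (3.24, -1, 1.26) − 0.04·(26.4, 0, 5.52) = (2.184, -1, 1.0392)
(p₃, q₃, r₃) = (2.184, -1, 1.0392) − 0.04·(15.84, 0, 5.0784) = (1.5504, -1, 0.836064)
(p₄, q₄, r₄) = (1.5504, -1, 0.836064) − 0.04·(9.504, 0, 4.672128) = (1.17024, -1, 0.64917888)
q = -1

-1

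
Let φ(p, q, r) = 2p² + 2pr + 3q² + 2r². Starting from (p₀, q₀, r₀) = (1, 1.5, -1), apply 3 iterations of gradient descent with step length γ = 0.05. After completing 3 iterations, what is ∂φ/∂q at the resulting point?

3.087

∇φ = (4p + 2r, 6q, 2p + 4r)
Step 1: at (1, 1.5, -1), ∇φ = (2, 9, -2) → (1, 1.5, -1) − 0.05·(2, 9, -2) = (0.9, 1.05, -0.9)
Step 2: at (0.9, 1.05, -0.9), ∇φ = (1.8, 6.3, -1.8) → (0.9, 1.05, -0.9) − 0.05·(1.8, 6.3, -1.8) = (0.81, 0.735, -0.81)
Step 3: at (0.81, 0.735, -0.81), ∇φ = (1.62, 4.41, -1.62) → (0.81, 0.735, -0.81) − 0.05·(1.62, 4.41, -1.62) = (0.729, 0.5145, -0.729)
∂φ/∂q at (0.729, 0.5145, -0.729) = 3.087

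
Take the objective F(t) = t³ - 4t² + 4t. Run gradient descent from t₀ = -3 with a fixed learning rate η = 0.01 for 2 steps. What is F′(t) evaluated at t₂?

92.257025416875

F′(t) = 3t² - 8t + 4
t₁ = -3 − 0.01·55 = -3.55
t₂ = -3.55 − 0.01·70.2075 = -4.252075
F′(t) at (-4.252075) = 92.257025416875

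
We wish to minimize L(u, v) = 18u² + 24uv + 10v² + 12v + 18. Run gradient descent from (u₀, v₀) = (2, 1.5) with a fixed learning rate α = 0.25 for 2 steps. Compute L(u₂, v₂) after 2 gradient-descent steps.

4256712

∇L = (36u + 24v, 24u + 20v + 12)
Step 1: at (2, 1.5), ∇L = (108, 90) → (2, 1.5) − 0.25·(108, 90) = (-25, -21)
Step 2: at (-25, -21), ∇L = (-1404, -1008) → (-25, -21) − 0.25·(-1404, -1008) = (326, 231)
L(326, 231) = 4256712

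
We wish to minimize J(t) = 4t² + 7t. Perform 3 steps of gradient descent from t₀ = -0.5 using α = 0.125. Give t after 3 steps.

-0.875

J′(t) = 8t + 7
Step 1: J′(-0.5) = 3; t₁ = -0.5 − 0.125·3 = -0.875
Step 2: J′(-0.875) = 0; t₂ = -0.875 − 0.125·0 = -0.875
Step 3: J′(-0.875) = 0; t₃ = -0.875 − 0.125·0 = -0.875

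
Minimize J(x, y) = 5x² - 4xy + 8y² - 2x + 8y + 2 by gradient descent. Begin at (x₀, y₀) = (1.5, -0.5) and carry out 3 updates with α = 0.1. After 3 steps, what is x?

-0.144

∇J = (10x - 4y - 2, -4x + 16y + 8)
Step 1: at (1.5, -0.5), ∇J = (15, -6) → (1.5, -0.5) − 0.1·(15, -6) = (0, 0.1)
Step 2: at (0, 0.1), ∇J = (-2.4, 9.6) → (0, 0.1) − 0.1·(-2.4, 9.6) = (0.24, -0.86)
Step 3: at (0.24, -0.86), ∇J = (3.84, -6.72) → (0.24, -0.86) − 0.1·(3.84, -6.72) = (-0.144, -0.188)
x = -0.144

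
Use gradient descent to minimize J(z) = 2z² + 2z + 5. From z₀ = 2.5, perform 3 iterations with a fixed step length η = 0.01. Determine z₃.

J′(z) = 4z + 2
z₁ = 2.5 − 0.01·12 = 2.38
z₂ = 2.38 − 0.01·11.52 = 2.2648
z₃ = 2.2648 − 0.01·11.0592 = 2.154208

2.154208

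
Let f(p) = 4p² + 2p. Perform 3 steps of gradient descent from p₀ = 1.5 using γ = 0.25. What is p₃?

f′(p) = 8p + 2
p₁ = 1.5 − 0.25·14 = -2
p₂ = -2 − 0.25·(-14) = 1.5
p₃ = 1.5 − 0.25·14 = -2

-2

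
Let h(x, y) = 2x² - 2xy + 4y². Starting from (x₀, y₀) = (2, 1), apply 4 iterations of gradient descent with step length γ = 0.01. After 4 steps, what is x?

1.7695024

∇h = (4x - 2y, -2x + 8y)
(x₁, y₁) = (2, 1) − 0.01·(6, 4) = (1.94, 0.96)
(x₂, y₂) = (1.94, 0.96) − 0.01·(5.84, 3.8) = (1.8816, 0.922)
(x₃, y₃) = (1.8816, 0.922) − 0.01·(5.6824, 3.6128) = (1.824776, 0.885872)
(x₄, y₄) = (1.824776, 0.885872) − 0.01·(5.52736, 3.437424) = (1.7695024, 0.85149776)
x = 1.7695024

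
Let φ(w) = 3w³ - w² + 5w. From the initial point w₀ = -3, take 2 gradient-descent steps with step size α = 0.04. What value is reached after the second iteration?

-23.478464

φ′(w) = 9w² - 2w + 5
Step 1: φ′(-3) = 92; w₁ = -3 − 0.04·92 = -6.68
Step 2: φ′(-6.68) = 419.9616; w₂ = -6.68 − 0.04·419.9616 = -23.478464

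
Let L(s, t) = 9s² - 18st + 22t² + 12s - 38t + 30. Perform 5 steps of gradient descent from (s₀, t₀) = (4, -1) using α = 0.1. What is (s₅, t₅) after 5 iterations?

∇L = (18s - 18t + 12, -18s + 44t - 38)
(s₁, t₁) = (4, -1) − 0.1·(102, -154) = (-6.2, 14.4)
(s₂, t₂) = (-6.2, 14.4) − 0.1·(-358.8, 707.2) = (29.68, -56.32)
(s₃, t₃) = (29.68, -56.32) − 0.1·(1560, -3050.32) = (-126.32, 248.712)
(s₄, t₄) = (-126.32, 248.712) − 0.1·(-6738.576, 13179.088) = (547.5376, -1069.1968)
(s₅, t₅) = (547.5376, -1069.1968) − 0.1·(29113.2192, -56938.336) = (-2363.78432, 4624.6368)

(-2363.78432, 4624.6368)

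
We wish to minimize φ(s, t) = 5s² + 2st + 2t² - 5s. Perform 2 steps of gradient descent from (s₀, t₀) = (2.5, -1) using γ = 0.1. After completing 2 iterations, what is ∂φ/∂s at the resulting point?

∇φ = (10s + 2t - 5, 2s + 4t)
Step 1: at (2.5, -1), ∇φ = (18, 1) → (2.5, -1) − 0.1·(18, 1) = (0.7, -1.1)
Step 2: at (0.7, -1.1), ∇φ = (-0.2, -3) → (0.7, -1.1) − 0.1·(-0.2, -3) = (0.72, -0.8)
∂φ/∂s at (0.72, -0.8) = 0.6

0.6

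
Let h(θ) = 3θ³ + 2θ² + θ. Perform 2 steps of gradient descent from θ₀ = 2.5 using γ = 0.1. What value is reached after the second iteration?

h′(θ) = 9θ² + 4θ + 1
θ₁ = 2.5 − 0.1·67.25 = -4.225
θ₂ = -4.225 − 0.1·144.755625 = -18.7005625

-18.7005625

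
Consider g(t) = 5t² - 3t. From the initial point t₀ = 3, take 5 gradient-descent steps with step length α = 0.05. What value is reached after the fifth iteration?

0.384375

g′(t) = 10t - 3
Step 1: g′(3) = 27; t₁ = 3 − 0.05·27 = 1.65
Step 2: g′(1.65) = 13.5; t₂ = 1.65 − 0.05·13.5 = 0.975
Step 3: g′(0.975) = 6.75; t₃ = 0.975 − 0.05·6.75 = 0.6375
Step 4: g′(0.6375) = 3.375; t₄ = 0.6375 − 0.05·3.375 = 0.46875
Step 5: g′(0.46875) = 1.6875; t₅ = 0.46875 − 0.05·1.6875 = 0.384375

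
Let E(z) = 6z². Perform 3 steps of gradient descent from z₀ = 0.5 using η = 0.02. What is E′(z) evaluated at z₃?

2.633856

E′(z) = 12z
z₁ = 0.5 − 0.02·6 = 0.38
z₂ = 0.38 − 0.02·4.56 = 0.2888
z₃ = 0.2888 − 0.02·3.4656 = 0.219488
E′(z) at (0.219488) = 2.633856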